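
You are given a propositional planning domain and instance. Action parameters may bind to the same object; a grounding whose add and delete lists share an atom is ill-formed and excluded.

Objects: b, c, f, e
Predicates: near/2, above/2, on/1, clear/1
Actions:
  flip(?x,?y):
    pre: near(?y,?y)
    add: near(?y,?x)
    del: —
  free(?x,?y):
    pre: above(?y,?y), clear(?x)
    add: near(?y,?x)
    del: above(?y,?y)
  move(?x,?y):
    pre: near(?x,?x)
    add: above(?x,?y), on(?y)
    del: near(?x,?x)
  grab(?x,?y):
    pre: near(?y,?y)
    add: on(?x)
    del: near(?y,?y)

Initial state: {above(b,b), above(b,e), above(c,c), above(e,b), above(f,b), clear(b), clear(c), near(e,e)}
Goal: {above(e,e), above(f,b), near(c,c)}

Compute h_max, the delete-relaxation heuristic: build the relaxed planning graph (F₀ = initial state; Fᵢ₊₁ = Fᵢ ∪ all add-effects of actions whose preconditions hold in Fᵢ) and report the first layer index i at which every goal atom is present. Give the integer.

F0 = init (8 atoms)
F1 = F0 ∪ {above(e,c), above(e,e), above(e,f), near(b,b), near(b,c), near(c,b), near(c,c), near(e,b), near(e,c), near(e,f), on(b), on(c), on(e), on(f)}  (22 atoms)
goal ⊆ F1  ⇒  h_max = 1

1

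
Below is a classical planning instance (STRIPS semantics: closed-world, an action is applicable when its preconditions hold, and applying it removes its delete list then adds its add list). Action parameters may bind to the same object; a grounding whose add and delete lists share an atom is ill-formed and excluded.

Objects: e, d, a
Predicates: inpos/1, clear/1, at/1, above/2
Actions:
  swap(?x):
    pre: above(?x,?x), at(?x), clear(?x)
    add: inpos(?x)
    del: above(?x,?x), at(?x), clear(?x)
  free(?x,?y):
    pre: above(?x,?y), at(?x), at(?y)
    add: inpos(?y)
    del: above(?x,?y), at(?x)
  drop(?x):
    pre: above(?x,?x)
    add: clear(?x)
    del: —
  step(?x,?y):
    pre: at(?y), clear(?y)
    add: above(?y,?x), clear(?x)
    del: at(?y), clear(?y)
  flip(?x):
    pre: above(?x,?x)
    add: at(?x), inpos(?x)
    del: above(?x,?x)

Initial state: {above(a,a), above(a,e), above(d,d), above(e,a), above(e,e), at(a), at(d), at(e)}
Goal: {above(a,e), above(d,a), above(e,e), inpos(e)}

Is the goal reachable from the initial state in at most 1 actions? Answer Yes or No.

No

1. free(a,e)  →  {above(a,a), above(d,d), above(e,a), above(e,e), at(d), at(e), inpos(e)}
2. drop(d)  →  {above(a,a), above(d,d), above(e,a), above(e,e), at(d), at(e), clear(d), inpos(e)}
3. step(a,d)  →  {above(a,a), above(d,a), above(d,d), above(e,a), above(e,e), at(e), clear(a), inpos(e)}
4. flip(a)  →  {above(d,a), above(d,d), above(e,a), above(e,e), at(a), at(e), clear(a), inpos(a), inpos(e)}
5. step(e,a)  →  {above(a,e), above(d,a), above(d,d), above(e,a), above(e,e), at(e), clear(e), inpos(a), inpos(e)}
optimal plan length = 5; 5 > 1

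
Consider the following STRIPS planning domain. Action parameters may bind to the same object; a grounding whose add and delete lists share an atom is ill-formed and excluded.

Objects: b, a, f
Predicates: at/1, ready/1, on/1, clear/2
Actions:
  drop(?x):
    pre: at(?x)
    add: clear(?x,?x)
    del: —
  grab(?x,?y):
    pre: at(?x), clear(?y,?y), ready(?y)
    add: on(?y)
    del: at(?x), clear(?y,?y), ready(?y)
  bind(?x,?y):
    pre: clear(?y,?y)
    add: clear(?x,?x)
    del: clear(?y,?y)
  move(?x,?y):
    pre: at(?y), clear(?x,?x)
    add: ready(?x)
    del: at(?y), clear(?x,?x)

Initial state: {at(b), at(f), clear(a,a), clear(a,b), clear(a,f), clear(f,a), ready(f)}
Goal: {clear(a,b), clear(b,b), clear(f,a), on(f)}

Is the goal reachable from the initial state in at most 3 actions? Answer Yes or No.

Yes

1. drop(b)  →  {at(b), at(f), clear(a,a), clear(a,b), clear(a,f), clear(b,b), clear(f,a), ready(f)}
2. drop(f)  →  {at(b), at(f), clear(a,a), clear(a,b), clear(a,f), clear(b,b), clear(f,a), clear(f,f), ready(f)}
3. grab(b,f)  →  {at(f), clear(a,a), clear(a,b), clear(a,f), clear(b,b), clear(f,a), on(f)}
optimal plan length = 3; 3 ≤ 3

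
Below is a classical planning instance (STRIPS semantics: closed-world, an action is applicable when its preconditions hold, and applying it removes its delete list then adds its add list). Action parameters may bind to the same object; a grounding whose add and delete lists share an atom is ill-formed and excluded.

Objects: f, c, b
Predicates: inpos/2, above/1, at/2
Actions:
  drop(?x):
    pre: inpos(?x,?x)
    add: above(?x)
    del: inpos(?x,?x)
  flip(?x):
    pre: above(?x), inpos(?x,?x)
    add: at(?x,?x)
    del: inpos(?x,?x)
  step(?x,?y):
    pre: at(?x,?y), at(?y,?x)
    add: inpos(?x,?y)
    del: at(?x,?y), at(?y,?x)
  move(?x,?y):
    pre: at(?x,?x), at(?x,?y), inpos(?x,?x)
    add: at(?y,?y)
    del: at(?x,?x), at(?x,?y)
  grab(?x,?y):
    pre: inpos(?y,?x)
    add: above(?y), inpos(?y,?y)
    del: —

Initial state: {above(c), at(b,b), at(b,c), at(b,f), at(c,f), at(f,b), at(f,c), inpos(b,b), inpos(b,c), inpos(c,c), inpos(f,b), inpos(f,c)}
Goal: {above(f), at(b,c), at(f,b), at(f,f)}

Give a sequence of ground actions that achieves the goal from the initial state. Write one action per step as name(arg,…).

move(b,f); grab(c,f)

1. move(b,f)  →  {above(c), at(b,c), at(c,f), at(f,b), at(f,c), at(f,f), inpos(b,b), inpos(b,c), inpos(c,c), inpos(f,b), inpos(f,c)}
2. grab(c,f)  →  {above(c), above(f), at(b,c), at(c,f), at(f,b), at(f,c), at(f,f), inpos(b,b), inpos(b,c), inpos(c,c), inpos(f,b), inpos(f,c), inpos(f,f)}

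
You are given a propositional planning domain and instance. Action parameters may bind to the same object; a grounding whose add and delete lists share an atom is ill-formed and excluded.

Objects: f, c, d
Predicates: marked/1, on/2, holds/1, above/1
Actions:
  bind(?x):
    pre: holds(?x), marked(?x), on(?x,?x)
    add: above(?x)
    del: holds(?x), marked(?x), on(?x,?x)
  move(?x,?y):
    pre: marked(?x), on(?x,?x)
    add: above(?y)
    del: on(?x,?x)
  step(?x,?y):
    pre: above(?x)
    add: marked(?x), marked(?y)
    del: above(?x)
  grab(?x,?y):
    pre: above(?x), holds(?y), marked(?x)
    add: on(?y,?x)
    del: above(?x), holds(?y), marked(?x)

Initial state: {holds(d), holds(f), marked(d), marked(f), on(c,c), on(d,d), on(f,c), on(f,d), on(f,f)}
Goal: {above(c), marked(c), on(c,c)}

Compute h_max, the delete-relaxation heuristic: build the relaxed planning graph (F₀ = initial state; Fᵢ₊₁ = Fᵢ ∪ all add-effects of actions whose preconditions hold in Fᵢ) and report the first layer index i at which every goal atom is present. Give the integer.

2

F0 = init (9 atoms)
F1 = F0 ∪ {above(c), above(d), above(f)}  (12 atoms)
F2 = F1 ∪ {marked(c), on(d,f)}  (14 atoms)
goal ⊆ F2  ⇒  h_max = 2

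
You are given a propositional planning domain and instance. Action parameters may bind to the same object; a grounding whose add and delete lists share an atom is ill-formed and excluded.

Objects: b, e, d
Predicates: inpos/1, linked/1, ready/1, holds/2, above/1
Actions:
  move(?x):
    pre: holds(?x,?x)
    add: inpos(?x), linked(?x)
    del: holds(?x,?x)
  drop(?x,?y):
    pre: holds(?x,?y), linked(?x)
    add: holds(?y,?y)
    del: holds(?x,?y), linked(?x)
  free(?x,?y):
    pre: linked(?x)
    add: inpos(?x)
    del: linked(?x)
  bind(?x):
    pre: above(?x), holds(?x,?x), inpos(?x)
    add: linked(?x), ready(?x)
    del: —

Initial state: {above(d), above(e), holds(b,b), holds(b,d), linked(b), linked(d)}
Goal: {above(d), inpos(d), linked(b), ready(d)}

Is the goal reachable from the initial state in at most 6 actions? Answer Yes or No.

1. drop(b,d)  →  {above(d), above(e), holds(b,b), holds(d,d), linked(d)}
2. move(b)  →  {above(d), above(e), holds(d,d), inpos(b), linked(b), linked(d)}
3. free(d,b)  →  {above(d), above(e), holds(d,d), inpos(b), inpos(d), linked(b)}
4. bind(d)  →  {above(d), above(e), holds(d,d), inpos(b), inpos(d), linked(b), linked(d), ready(d)}
optimal plan length = 4; 4 ≤ 6

Yes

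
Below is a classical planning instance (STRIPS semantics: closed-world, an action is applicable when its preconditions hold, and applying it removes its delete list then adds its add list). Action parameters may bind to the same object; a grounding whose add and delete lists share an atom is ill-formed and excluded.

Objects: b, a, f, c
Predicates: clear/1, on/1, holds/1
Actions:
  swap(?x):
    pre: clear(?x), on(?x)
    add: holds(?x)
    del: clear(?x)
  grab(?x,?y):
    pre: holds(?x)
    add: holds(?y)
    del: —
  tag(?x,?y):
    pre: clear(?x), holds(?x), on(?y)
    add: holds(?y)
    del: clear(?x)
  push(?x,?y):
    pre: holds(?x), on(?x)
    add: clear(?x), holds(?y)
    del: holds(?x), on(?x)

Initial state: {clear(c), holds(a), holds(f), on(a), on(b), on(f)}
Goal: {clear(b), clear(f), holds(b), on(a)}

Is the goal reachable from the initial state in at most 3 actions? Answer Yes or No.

1. grab(a,b)  →  {clear(c), holds(a), holds(b), holds(f), on(a), on(b), on(f)}
2. push(b,a)  →  {clear(b), clear(c), holds(a), holds(f), on(a), on(f)}
3. push(f,b)  →  {clear(b), clear(c), clear(f), holds(a), holds(b), on(a)}
optimal plan length = 3; 3 ≤ 3

Yes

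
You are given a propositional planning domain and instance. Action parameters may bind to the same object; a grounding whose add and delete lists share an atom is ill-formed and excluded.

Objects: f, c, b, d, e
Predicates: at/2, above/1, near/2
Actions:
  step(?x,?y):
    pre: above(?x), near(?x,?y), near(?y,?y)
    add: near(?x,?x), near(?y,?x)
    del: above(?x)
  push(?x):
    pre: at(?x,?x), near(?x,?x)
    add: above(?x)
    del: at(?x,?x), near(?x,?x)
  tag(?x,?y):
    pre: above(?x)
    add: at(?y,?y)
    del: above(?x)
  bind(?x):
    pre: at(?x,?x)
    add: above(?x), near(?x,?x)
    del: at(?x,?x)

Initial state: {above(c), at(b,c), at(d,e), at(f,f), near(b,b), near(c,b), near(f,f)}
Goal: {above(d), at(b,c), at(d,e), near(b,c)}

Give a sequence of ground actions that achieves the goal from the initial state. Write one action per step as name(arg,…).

1. step(c,b)  →  {at(b,c), at(d,e), at(f,f), near(b,b), near(b,c), near(c,b), near(c,c), near(f,f)}
2. push(f)  →  {above(f), at(b,c), at(d,e), near(b,b), near(b,c), near(c,b), near(c,c)}
3. tag(f,d)  →  {at(b,c), at(d,d), at(d,e), near(b,b), near(b,c), near(c,b), near(c,c)}
4. bind(d)  →  {above(d), at(b,c), at(d,e), near(b,b), near(b,c), near(c,b), near(c,c), near(d,d)}

step(c,b); push(f); tag(f,d); bind(d)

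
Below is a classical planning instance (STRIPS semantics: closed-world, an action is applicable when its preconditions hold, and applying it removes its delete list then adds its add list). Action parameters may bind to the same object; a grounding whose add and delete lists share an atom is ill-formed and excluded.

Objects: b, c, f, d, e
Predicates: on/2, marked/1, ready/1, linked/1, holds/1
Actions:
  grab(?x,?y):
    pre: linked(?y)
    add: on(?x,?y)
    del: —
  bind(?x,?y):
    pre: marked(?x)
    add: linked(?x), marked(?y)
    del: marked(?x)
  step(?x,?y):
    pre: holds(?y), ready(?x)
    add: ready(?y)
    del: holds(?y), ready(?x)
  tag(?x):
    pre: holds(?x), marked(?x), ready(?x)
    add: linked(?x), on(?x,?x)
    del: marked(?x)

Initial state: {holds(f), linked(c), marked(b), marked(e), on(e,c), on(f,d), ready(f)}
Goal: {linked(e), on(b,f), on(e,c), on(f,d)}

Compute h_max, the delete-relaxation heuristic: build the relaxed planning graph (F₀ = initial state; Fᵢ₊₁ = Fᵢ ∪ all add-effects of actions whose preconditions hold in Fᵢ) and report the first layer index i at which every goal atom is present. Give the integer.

F0 = init (7 atoms)
F1 = F0 ∪ {linked(b), linked(e), marked(c), marked(d), marked(f), on(b,c), on(c,c), on(d,c), on(f,c)}  (16 atoms)
F2 = F1 ∪ {linked(d), linked(f), on(b,b), on(b,e), on(c,b), on(c,e), on(d,b), on(d,e), on(e,b), on(e,e), on(f,b), on(f,e), on(f,f)}  (29 atoms)
F3 = F2 ∪ {on(b,d), on(b,f), on(c,d), on(c,f), on(d,d), on(d,f), on(e,d), on(e,f)}  (37 atoms)
goal ⊆ F3  ⇒  h_max = 3

3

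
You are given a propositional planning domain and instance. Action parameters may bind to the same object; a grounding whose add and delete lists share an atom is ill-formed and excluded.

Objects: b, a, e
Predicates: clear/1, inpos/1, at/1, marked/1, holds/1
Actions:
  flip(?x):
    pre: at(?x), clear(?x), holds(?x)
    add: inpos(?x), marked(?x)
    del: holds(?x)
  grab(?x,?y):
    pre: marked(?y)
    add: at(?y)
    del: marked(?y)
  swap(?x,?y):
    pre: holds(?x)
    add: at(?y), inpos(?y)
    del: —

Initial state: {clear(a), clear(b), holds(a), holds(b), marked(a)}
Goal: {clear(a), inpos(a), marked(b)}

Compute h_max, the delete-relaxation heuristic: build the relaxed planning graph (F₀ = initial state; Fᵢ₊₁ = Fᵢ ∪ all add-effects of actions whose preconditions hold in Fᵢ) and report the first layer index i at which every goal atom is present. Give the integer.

2

F0 = init (5 atoms)
F1 = F0 ∪ {at(a), at(b), at(e), inpos(a), inpos(b), inpos(e)}  (11 atoms)
F2 = F1 ∪ {marked(b)}  (12 atoms)
goal ⊆ F2  ⇒  h_max = 2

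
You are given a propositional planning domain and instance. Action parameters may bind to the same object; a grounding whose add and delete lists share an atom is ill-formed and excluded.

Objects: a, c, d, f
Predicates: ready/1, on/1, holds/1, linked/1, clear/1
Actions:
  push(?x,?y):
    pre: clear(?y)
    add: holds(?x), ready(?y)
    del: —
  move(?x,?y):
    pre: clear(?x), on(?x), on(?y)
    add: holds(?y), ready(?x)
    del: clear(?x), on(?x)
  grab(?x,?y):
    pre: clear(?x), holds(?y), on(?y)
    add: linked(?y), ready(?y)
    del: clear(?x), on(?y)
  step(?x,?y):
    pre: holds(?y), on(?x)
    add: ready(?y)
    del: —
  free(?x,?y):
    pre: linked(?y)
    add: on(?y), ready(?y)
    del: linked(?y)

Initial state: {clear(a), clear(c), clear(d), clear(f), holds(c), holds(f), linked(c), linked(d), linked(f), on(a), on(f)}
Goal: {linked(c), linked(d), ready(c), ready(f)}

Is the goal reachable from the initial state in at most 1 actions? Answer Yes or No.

No

1. push(a,c)  →  {clear(a), clear(c), clear(d), clear(f), holds(a), holds(c), holds(f), linked(c), linked(d), linked(f), on(a), on(f), ready(c)}
2. push(a,f)  →  {clear(a), clear(c), clear(d), clear(f), holds(a), holds(c), holds(f), linked(c), linked(d), linked(f), on(a), on(f), ready(c), ready(f)}
optimal plan length = 2; 2 > 1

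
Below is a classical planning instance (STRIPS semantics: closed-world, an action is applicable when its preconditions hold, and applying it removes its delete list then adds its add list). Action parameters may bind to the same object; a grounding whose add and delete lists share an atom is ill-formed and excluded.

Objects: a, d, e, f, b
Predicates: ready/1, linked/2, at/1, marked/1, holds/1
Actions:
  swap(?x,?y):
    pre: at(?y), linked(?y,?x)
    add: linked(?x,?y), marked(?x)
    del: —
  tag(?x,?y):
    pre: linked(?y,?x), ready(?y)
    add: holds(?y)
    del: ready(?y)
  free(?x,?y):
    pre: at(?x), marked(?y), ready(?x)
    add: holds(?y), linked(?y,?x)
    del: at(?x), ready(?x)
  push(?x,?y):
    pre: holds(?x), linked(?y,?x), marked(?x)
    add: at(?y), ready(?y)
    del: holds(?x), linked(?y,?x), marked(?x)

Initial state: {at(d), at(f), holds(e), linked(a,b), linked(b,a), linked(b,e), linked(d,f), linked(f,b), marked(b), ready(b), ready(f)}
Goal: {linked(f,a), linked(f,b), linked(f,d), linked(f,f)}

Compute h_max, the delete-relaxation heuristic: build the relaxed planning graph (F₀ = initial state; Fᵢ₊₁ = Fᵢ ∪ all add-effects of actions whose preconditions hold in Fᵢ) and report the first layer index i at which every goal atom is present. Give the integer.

3

F0 = init (11 atoms)
F1 = F0 ∪ {holds(b), holds(f), linked(b,f), linked(f,d), marked(f)}  (16 atoms)
F2 = F1 ∪ {at(a), at(b), linked(f,f), marked(d), ready(a), ready(d)}  (22 atoms)
F3 = F2 ∪ {holds(a), holds(d), linked(b,b), linked(b,d), linked(d,a), linked(d,b), linked(d,d), linked(e,b), linked(f,a), marked(a), marked(e)}  (33 atoms)
goal ⊆ F3  ⇒  h_max = 3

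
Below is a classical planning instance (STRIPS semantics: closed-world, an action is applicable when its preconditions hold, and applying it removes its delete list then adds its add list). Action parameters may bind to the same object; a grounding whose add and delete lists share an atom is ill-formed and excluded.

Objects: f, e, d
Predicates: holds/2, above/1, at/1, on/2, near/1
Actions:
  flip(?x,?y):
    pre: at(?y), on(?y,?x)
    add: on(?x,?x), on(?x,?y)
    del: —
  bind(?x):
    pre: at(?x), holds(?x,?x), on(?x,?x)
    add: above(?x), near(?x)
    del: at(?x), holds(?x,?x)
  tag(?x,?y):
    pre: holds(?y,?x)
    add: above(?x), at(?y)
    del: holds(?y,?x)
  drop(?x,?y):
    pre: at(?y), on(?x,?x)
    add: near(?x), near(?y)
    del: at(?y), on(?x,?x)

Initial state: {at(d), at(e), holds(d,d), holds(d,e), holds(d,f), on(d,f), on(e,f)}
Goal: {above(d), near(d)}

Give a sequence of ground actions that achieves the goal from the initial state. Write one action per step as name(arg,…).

1. flip(f,e)  →  {at(d), at(e), holds(d,d), holds(d,e), holds(d,f), on(d,f), on(e,f), on(f,e), on(f,f)}
2. tag(d,d)  →  {above(d), at(d), at(e), holds(d,e), holds(d,f), on(d,f), on(e,f), on(f,e), on(f,f)}
3. drop(f,d)  →  {above(d), at(e), holds(d,e), holds(d,f), near(d), near(f), on(d,f), on(e,f), on(f,e)}

flip(f,e); tag(d,d); drop(f,d)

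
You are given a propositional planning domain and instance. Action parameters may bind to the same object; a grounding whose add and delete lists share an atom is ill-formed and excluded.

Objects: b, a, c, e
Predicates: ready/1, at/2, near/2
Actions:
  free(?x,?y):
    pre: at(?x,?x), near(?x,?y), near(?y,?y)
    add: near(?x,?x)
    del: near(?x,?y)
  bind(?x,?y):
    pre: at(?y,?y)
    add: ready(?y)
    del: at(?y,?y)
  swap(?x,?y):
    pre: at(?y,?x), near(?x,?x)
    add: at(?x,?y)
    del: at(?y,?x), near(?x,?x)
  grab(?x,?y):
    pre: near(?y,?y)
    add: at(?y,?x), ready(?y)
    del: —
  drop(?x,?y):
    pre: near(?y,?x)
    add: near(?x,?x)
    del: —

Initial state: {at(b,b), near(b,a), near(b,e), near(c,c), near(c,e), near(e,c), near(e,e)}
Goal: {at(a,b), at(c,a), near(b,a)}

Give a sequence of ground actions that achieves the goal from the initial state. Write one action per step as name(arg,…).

grab(a,c); drop(a,b); grab(b,a)

1. grab(a,c)  →  {at(b,b), at(c,a), near(b,a), near(b,e), near(c,c), near(c,e), near(e,c), near(e,e), ready(c)}
2. drop(a,b)  →  {at(b,b), at(c,a), near(a,a), near(b,a), near(b,e), near(c,c), near(c,e), near(e,c), near(e,e), ready(c)}
3. grab(b,a)  →  {at(a,b), at(b,b), at(c,a), near(a,a), near(b,a), near(b,e), near(c,c), near(c,e), near(e,c), near(e,e), ready(a), ready(c)}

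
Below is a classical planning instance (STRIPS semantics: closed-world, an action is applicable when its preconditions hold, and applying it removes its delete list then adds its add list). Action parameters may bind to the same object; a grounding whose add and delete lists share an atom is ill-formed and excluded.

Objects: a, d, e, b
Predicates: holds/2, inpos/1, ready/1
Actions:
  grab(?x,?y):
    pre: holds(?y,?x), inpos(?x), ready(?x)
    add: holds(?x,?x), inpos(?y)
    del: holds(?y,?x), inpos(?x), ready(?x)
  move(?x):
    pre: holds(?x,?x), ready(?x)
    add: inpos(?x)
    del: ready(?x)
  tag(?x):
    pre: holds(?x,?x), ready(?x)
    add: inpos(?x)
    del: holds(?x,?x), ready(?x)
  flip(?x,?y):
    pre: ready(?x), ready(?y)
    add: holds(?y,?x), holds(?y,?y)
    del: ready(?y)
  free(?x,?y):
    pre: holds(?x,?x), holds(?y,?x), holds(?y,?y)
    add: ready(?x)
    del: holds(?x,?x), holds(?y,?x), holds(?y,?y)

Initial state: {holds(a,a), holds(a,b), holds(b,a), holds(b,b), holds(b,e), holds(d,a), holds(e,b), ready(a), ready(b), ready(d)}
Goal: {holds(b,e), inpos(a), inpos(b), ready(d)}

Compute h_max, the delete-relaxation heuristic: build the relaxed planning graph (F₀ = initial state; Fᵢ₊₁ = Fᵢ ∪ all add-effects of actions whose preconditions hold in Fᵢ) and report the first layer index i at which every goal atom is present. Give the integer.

1

F0 = init (10 atoms)
F1 = F0 ∪ {holds(a,d), holds(b,d), holds(d,b), holds(d,d), inpos(a), inpos(b)}  (16 atoms)
goal ⊆ F1  ⇒  h_max = 1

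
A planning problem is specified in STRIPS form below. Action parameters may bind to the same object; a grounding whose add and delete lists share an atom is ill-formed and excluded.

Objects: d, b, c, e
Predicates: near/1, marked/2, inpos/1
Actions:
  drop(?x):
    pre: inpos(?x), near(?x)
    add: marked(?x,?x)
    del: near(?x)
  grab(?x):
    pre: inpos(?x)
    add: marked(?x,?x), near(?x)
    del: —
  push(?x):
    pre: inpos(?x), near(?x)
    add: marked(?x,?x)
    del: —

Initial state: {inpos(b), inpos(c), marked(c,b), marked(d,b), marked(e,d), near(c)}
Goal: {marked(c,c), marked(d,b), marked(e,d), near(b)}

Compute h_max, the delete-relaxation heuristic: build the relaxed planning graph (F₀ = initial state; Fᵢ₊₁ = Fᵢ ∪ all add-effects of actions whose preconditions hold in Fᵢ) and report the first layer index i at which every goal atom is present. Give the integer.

1

F0 = init (6 atoms)
F1 = F0 ∪ {marked(b,b), marked(c,c), near(b)}  (9 atoms)
goal ⊆ F1  ⇒  h_max = 1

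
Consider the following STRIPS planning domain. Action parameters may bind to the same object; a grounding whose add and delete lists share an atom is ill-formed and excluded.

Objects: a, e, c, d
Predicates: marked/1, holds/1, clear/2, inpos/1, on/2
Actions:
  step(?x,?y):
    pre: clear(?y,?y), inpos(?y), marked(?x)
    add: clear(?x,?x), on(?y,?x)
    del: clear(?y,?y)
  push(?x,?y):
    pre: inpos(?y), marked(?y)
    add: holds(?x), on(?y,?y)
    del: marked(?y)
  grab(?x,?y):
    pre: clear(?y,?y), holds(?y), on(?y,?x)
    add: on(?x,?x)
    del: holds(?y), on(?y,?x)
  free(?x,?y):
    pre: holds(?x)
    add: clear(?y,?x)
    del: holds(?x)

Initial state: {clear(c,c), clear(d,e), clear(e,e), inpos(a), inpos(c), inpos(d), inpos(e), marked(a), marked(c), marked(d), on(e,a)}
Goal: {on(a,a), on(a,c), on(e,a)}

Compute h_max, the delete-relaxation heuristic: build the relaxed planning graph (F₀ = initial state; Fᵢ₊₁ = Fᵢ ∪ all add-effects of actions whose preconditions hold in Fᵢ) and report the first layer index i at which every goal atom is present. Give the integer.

F0 = init (11 atoms)
F1 = F0 ∪ {clear(a,a), clear(d,d), holds(a), holds(c), holds(d), holds(e), on(a,a), on(c,a), on(c,c), on(c,d), on(d,d), on(e,c), on(e,d)}  (24 atoms)
F2 = F1 ∪ {clear(a,c), clear(a,d), clear(a,e), clear(c,a), clear(c,d), clear(c,e), clear(d,a), clear(d,c), clear(e,a), clear(e,c), clear(e,d), on(a,c), on(a,d), on(d,a), on(d,c)}  (39 atoms)
goal ⊆ F2  ⇒  h_max = 2

2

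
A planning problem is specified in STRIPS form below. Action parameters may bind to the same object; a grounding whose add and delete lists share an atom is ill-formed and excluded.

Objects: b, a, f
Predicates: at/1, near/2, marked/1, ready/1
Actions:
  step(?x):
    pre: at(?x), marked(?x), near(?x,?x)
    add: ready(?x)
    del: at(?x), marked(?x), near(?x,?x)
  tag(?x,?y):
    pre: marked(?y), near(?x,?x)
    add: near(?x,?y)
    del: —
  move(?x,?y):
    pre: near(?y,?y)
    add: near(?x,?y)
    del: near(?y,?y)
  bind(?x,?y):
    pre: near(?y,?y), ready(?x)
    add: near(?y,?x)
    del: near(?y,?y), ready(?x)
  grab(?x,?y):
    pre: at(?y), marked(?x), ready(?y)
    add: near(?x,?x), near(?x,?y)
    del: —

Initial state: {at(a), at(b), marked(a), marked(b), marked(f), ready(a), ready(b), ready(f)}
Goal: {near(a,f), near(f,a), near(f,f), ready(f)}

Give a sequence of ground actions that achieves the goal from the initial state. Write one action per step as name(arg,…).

1. grab(a,b)  →  {at(a), at(b), marked(a), marked(b), marked(f), near(a,a), near(a,b), ready(a), ready(b), ready(f)}
2. tag(a,f)  →  {at(a), at(b), marked(a), marked(b), marked(f), near(a,a), near(a,b), near(a,f), ready(a), ready(b), ready(f)}
3. grab(f,a)  →  {at(a), at(b), marked(a), marked(b), marked(f), near(a,a), near(a,b), near(a,f), near(f,a), near(f,f), ready(a), ready(b), ready(f)}

grab(a,b); tag(a,f); grab(f,a)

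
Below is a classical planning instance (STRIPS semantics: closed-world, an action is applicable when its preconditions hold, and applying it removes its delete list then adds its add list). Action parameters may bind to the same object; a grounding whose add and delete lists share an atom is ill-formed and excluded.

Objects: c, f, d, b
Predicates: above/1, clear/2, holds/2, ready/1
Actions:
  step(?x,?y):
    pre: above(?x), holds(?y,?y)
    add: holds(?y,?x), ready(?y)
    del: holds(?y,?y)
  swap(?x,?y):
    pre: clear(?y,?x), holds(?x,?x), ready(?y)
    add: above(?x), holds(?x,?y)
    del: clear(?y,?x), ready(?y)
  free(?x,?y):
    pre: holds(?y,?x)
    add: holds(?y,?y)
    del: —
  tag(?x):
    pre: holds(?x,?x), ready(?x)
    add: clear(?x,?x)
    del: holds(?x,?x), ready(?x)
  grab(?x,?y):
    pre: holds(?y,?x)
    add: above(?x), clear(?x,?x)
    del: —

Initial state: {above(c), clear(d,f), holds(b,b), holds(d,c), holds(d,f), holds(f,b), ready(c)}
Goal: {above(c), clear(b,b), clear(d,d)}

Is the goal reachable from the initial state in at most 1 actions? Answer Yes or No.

No

1. free(c,d)  →  {above(c), clear(d,f), holds(b,b), holds(d,c), holds(d,d), holds(d,f), holds(f,b), ready(c)}
2. grab(d,d)  →  {above(c), above(d), clear(d,d), clear(d,f), holds(b,b), holds(d,c), holds(d,d), holds(d,f), holds(f,b), ready(c)}
3. grab(b,f)  →  {above(b), above(c), above(d), clear(b,b), clear(d,d), clear(d,f), holds(b,b), holds(d,c), holds(d,d), holds(d,f), holds(f,b), ready(c)}
optimal plan length = 3; 3 > 1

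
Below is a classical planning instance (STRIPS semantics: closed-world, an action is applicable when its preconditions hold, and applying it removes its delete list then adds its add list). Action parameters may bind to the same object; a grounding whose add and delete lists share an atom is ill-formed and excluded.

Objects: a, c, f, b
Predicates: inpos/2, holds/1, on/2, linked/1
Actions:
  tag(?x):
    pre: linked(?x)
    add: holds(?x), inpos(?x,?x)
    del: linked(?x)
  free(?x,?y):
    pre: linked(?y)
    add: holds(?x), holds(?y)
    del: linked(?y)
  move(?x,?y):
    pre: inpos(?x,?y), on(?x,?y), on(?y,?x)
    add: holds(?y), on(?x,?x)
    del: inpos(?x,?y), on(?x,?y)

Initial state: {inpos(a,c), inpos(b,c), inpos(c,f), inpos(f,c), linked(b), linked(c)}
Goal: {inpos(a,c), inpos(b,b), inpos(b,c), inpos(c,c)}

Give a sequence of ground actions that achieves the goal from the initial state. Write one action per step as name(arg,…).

1. tag(c)  →  {holds(c), inpos(a,c), inpos(b,c), inpos(c,c), inpos(c,f), inpos(f,c), linked(b)}
2. tag(b)  →  {holds(b), holds(c), inpos(a,c), inpos(b,b), inpos(b,c), inpos(c,c), inpos(c,f), inpos(f,c)}

tag(c); tag(b)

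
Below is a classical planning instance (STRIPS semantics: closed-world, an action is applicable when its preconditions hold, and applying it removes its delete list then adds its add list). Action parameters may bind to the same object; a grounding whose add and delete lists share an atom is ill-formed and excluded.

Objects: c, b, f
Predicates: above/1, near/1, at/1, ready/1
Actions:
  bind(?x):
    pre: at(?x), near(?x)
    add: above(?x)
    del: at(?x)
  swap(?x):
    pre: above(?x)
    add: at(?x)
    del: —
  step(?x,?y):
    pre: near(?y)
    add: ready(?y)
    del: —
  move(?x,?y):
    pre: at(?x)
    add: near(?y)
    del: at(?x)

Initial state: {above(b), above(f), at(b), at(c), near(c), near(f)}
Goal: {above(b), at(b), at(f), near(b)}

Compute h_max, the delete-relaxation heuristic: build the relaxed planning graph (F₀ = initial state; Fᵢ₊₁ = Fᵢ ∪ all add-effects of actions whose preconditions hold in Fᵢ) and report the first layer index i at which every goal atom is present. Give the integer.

F0 = init (6 atoms)
F1 = F0 ∪ {above(c), at(f), near(b), ready(c), ready(f)}  (11 atoms)
goal ⊆ F1  ⇒  h_max = 1

1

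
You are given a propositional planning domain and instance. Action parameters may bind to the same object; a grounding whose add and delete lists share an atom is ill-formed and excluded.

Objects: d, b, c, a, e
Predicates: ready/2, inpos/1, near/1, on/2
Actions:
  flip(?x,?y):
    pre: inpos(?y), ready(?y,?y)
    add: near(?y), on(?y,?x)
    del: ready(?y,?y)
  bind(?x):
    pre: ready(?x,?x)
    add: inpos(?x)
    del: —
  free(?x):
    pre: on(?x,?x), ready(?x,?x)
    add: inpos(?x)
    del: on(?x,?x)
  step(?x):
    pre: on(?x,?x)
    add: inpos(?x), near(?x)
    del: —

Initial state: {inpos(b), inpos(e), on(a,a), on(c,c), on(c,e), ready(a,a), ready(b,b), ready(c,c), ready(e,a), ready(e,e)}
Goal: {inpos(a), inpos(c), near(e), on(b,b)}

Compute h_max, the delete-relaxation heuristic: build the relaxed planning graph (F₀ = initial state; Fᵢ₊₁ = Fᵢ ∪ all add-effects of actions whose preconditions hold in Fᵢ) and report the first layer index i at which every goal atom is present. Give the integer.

1

F0 = init (10 atoms)
F1 = F0 ∪ {inpos(a), inpos(c), near(a), near(b), near(c), near(e), on(b,a), on(b,b), on(b,c), on(b,d), on(b,e), on(e,a), on(e,b), on(e,c), on(e,d), on(e,e)}  (26 atoms)
goal ⊆ F1  ⇒  h_max = 1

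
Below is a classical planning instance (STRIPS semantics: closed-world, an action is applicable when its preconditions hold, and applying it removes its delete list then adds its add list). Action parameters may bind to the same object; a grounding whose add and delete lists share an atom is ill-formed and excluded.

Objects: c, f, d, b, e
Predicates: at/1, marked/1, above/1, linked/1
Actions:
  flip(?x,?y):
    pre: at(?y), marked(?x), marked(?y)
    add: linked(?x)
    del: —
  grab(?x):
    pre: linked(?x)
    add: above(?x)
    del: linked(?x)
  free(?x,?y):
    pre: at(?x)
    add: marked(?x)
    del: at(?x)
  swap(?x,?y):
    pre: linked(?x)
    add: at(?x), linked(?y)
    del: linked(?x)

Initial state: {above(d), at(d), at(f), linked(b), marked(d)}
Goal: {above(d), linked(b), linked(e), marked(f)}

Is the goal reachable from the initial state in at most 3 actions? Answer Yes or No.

1. flip(d,d)  →  {above(d), at(d), at(f), linked(b), linked(d), marked(d)}
2. free(f,c)  →  {above(d), at(d), linked(b), linked(d), marked(d), marked(f)}
3. swap(d,e)  →  {above(d), at(d), linked(b), linked(e), marked(d), marked(f)}
optimal plan length = 3; 3 ≤ 3

Yes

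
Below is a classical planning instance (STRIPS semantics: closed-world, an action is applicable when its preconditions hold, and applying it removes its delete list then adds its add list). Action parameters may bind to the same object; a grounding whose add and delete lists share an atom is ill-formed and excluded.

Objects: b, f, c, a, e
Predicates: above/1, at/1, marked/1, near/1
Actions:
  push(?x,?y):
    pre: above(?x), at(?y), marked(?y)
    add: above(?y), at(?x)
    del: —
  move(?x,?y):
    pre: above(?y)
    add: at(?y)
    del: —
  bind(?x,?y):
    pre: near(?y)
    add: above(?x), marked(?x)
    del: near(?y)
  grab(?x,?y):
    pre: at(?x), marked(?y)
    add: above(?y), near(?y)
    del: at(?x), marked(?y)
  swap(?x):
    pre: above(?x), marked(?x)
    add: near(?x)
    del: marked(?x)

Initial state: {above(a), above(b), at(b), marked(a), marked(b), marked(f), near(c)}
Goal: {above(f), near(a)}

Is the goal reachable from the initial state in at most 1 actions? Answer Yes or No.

No

1. bind(f,c)  →  {above(a), above(b), above(f), at(b), marked(a), marked(b), marked(f)}
2. grab(b,a)  →  {above(a), above(b), above(f), marked(b), marked(f), near(a)}
optimal plan length = 2; 2 > 1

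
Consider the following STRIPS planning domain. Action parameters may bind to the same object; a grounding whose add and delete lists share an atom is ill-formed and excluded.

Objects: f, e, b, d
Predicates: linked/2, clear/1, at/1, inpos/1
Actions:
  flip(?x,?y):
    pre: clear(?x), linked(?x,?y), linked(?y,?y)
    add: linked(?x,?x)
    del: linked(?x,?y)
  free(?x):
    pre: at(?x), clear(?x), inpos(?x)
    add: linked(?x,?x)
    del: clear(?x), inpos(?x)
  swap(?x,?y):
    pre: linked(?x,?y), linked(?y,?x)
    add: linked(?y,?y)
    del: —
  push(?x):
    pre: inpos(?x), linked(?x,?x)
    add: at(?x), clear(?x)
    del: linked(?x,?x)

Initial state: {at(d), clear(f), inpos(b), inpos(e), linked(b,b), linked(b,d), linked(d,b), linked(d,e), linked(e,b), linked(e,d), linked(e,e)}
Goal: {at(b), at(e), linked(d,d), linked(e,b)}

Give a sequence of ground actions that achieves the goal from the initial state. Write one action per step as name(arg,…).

swap(e,d); push(e); push(b)

1. swap(e,d)  →  {at(d), clear(f), inpos(b), inpos(e), linked(b,b), linked(b,d), linked(d,b), linked(d,d), linked(d,e), linked(e,b), linked(e,d), linked(e,e)}
2. push(e)  →  {at(d), at(e), clear(e), clear(f), inpos(b), inpos(e), linked(b,b), linked(b,d), linked(d,b), linked(d,d), linked(d,e), linked(e,b), linked(e,d)}
3. push(b)  →  {at(b), at(d), at(e), clear(b), clear(e), clear(f), inpos(b), inpos(e), linked(b,d), linked(d,b), linked(d,d), linked(d,e), linked(e,b), linked(e,d)}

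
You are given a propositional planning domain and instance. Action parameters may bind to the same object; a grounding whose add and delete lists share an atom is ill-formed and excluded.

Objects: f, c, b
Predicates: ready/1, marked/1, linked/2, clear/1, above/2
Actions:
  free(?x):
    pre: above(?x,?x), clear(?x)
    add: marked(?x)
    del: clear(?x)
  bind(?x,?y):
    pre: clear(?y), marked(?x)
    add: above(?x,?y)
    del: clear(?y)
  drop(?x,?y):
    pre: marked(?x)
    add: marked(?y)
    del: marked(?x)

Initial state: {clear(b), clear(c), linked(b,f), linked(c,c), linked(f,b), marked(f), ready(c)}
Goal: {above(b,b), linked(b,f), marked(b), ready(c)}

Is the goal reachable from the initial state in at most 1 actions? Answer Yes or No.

1. drop(f,b)  →  {clear(b), clear(c), linked(b,f), linked(c,c), linked(f,b), marked(b), ready(c)}
2. bind(b,b)  →  {above(b,b), clear(c), linked(b,f), linked(c,c), linked(f,b), marked(b), ready(c)}
optimal plan length = 2; 2 > 1

No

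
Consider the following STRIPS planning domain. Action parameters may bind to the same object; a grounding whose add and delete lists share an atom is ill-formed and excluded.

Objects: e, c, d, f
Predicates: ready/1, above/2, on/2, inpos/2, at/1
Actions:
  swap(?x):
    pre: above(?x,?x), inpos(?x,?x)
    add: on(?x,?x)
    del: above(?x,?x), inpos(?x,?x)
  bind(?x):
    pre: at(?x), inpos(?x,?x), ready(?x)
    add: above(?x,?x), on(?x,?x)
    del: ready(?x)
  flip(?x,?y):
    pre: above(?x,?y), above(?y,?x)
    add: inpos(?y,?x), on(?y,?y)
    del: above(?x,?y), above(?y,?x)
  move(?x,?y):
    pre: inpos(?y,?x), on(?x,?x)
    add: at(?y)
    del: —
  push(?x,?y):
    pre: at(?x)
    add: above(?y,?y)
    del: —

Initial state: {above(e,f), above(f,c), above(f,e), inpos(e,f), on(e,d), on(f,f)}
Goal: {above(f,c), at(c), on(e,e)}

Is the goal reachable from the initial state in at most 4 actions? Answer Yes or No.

1. flip(f,e)  →  {above(f,c), inpos(e,f), on(e,d), on(e,e), on(f,f)}
2. move(f,e)  →  {above(f,c), at(e), inpos(e,f), on(e,d), on(e,e), on(f,f)}
3. push(e,c)  →  {above(c,c), above(f,c), at(e), inpos(e,f), on(e,d), on(e,e), on(f,f)}
4. flip(c,c)  →  {above(f,c), at(e), inpos(c,c), inpos(e,f), on(c,c), on(e,d), on(e,e), on(f,f)}
5. move(c,c)  →  {above(f,c), at(c), at(e), inpos(c,c), inpos(e,f), on(c,c), on(e,d), on(e,e), on(f,f)}
optimal plan length = 5; 5 > 4

No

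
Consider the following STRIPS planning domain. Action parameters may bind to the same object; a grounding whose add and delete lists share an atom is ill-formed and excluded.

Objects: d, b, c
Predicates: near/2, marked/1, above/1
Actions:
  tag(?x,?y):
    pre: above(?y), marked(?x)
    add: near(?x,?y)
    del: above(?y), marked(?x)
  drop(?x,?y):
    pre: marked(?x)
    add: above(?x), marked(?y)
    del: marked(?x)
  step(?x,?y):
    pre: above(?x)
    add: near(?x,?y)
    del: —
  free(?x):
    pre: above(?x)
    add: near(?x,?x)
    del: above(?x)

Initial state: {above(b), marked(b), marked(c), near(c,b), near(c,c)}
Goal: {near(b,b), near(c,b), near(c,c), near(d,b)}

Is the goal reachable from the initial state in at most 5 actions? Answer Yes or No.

Yes

1. drop(b,d)  →  {above(b), marked(c), marked(d), near(c,b), near(c,c)}
2. step(b,b)  →  {above(b), marked(c), marked(d), near(b,b), near(c,b), near(c,c)}
3. tag(d,b)  →  {marked(c), near(b,b), near(c,b), near(c,c), near(d,b)}
optimal plan length = 3; 3 ≤ 5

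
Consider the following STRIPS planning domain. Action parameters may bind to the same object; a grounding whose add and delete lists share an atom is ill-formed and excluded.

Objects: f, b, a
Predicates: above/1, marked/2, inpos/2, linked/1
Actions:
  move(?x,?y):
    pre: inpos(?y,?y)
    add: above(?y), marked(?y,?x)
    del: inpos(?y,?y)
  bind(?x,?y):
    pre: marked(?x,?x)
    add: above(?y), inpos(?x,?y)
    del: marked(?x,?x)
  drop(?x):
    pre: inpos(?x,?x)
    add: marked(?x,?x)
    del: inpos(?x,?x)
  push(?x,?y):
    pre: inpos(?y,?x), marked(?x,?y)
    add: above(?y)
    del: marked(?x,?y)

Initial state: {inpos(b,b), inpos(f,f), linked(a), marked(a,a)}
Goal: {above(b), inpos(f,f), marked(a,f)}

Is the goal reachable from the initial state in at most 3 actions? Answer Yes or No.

1. move(f,b)  →  {above(b), inpos(f,f), linked(a), marked(a,a), marked(b,f)}
2. bind(a,a)  →  {above(a), above(b), inpos(a,a), inpos(f,f), linked(a), marked(b,f)}
3. move(f,a)  →  {above(a), above(b), inpos(f,f), linked(a), marked(a,f), marked(b,f)}
optimal plan length = 3; 3 ≤ 3

Yes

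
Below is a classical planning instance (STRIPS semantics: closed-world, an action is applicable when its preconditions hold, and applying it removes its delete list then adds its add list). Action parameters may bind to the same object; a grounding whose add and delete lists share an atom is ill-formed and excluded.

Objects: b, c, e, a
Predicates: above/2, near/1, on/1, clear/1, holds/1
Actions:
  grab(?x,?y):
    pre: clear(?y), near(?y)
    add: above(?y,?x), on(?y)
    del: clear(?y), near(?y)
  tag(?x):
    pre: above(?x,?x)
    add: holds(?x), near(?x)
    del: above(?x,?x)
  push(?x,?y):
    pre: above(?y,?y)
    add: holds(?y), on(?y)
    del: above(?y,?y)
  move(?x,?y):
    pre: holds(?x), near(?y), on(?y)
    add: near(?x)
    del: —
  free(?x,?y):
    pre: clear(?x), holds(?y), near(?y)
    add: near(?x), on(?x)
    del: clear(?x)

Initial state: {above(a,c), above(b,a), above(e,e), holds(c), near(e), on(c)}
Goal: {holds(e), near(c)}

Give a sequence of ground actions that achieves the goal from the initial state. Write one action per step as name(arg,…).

push(b,e); move(c,e)

1. push(b,e)  →  {above(a,c), above(b,a), holds(c), holds(e), near(e), on(c), on(e)}
2. move(c,e)  →  {above(a,c), above(b,a), holds(c), holds(e), near(c), near(e), on(c), on(e)}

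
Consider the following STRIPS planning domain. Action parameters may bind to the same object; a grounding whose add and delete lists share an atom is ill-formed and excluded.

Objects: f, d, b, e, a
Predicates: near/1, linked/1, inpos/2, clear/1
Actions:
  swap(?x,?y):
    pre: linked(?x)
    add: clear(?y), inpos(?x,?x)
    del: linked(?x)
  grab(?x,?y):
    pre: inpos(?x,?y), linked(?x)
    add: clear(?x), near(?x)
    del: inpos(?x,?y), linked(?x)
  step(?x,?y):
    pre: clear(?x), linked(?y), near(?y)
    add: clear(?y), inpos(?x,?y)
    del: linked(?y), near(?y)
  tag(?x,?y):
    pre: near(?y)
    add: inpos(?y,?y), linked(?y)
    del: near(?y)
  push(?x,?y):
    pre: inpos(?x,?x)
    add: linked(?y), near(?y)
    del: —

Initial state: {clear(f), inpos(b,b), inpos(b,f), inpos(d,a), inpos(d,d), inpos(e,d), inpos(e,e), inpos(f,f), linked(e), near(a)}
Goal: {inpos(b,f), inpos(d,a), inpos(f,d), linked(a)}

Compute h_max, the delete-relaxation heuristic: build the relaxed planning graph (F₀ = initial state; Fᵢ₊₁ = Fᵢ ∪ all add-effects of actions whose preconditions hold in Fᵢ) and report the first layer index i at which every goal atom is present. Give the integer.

2

F0 = init (10 atoms)
F1 = F0 ∪ {clear(a), clear(b), clear(d), clear(e), inpos(a,a), linked(a), linked(b), linked(d), linked(f), near(b), near(d), near(e), near(f)}  (23 atoms)
F2 = F1 ∪ {inpos(a,b), inpos(a,d), inpos(a,e), inpos(a,f), inpos(b,a), inpos(b,d), inpos(b,e), inpos(d,b), inpos(d,e), inpos(d,f), inpos(e,a), inpos(e,b), inpos(e,f), inpos(f,a), inpos(f,b), inpos(f,d), inpos(f,e)}  (40 atoms)
goal ⊆ F2  ⇒  h_max = 2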